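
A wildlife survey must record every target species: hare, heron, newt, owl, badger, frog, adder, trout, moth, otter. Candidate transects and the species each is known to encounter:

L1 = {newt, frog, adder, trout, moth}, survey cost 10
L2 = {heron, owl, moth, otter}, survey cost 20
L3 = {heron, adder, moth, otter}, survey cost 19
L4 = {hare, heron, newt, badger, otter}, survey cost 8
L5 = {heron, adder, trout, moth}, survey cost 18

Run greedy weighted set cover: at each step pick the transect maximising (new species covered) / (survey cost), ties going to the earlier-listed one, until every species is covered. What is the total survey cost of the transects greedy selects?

Pick 1: L4 adds 5 new (hare, heron, newt, badger, otter) at survey cost 8 (ratio 5/8).
Pick 2: L1 adds 4 new (frog, adder, trout, moth) at survey cost 10 (ratio 4/10).
Pick 3: L2 adds 1 new (owl) at survey cost 20 (ratio 1/20).
Greedy total survey cost: 8 + 10 + 20 = 38.

38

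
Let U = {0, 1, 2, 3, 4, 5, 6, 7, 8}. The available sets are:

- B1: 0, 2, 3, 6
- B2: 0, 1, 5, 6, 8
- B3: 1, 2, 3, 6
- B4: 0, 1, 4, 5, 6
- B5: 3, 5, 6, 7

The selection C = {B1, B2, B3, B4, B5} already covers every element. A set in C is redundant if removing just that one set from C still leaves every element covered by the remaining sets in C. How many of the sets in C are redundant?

Drop B1: the rest still cover every element — redundant.
Drop B2: 8 uncovered — not redundant.
Drop B3: the rest still cover every element — redundant.
Drop B4: 4 uncovered — not redundant.
Drop B5: 7 uncovered — not redundant.
2 redundant: B1, B3.

2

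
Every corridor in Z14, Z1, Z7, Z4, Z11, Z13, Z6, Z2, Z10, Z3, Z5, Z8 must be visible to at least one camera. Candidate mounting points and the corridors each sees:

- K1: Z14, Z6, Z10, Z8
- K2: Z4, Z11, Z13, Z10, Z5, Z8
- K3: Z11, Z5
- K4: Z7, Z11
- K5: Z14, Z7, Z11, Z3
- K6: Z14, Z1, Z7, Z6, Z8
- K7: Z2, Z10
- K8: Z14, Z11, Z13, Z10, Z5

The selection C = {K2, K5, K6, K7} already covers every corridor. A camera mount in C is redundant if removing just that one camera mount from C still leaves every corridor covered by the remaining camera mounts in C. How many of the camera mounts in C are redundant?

0

Drop K2: Z4, Z13, Z5 uncovered — not redundant.
Drop K5: Z3 uncovered — not redundant.
Drop K6: Z1, Z6 uncovered — not redundant.
Drop K7: Z2 uncovered — not redundant.
None of the camera mounts in C is redundant.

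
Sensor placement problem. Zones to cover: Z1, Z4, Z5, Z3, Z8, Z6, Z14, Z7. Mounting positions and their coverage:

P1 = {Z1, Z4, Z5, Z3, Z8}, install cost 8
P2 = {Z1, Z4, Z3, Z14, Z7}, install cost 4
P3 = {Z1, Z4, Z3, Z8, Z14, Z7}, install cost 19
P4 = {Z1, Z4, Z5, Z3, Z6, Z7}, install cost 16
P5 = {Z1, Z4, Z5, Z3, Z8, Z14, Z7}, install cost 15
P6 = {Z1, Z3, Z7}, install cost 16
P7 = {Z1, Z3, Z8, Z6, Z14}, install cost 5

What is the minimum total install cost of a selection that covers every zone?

P1, P2, P7 cover every zone at install cost 8 + 4 + 5 = 17.
Any cover uses at least 2 sensor positions; among all covering selections none totals below 17.

17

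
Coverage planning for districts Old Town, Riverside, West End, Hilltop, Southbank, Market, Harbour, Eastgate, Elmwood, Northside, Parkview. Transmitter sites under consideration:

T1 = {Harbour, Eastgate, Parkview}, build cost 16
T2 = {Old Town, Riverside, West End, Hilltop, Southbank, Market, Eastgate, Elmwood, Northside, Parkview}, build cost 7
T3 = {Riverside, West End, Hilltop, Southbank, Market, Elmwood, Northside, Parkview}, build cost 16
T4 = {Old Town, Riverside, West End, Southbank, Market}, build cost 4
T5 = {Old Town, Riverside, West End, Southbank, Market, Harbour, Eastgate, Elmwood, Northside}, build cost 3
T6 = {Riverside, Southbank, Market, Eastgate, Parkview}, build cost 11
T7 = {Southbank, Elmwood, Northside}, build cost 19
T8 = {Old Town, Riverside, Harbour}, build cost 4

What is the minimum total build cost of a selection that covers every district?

10

T2, T5 cover every district at build cost 7 + 3 = 10.
Any cover uses at least 2 transmitter sites; among all covering selections none totals below 10.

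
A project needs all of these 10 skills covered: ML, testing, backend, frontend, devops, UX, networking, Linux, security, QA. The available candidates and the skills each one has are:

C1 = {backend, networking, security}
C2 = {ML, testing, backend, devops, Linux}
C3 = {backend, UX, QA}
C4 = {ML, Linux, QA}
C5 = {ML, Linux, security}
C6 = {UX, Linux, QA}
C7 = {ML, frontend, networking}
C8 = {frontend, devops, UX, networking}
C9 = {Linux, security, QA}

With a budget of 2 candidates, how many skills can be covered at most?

8

Choosing C2, C8 covers {ML, testing, backend, frontend, devops, UX, networking, Linux} — 8 skills.
No choice of 2 candidates does better; here security, QA are left uncovered.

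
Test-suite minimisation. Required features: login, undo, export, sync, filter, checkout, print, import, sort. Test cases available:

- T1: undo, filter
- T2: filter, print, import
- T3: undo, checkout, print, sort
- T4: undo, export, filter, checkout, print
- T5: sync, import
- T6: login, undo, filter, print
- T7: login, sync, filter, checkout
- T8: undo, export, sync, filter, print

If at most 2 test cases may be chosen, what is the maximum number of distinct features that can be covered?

Choosing T3, T7 covers {login, undo, sync, filter, checkout, print, sort} — 7 features.
No choice of 2 test cases does better; here export, import are left uncovered.

7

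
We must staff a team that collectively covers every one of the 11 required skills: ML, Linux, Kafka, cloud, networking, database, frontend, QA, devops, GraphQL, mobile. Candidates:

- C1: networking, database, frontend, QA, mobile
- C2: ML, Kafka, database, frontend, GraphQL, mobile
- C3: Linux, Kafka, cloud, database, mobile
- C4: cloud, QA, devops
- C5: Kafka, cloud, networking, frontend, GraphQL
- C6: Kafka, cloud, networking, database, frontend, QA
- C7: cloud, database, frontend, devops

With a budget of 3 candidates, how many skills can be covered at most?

10

Choosing C1, C2, C3 covers {ML, Linux, Kafka, cloud, networking, database, frontend, QA, GraphQL, mobile} — 10 skills.
No choice of 3 candidates does better; here devops is left uncovered.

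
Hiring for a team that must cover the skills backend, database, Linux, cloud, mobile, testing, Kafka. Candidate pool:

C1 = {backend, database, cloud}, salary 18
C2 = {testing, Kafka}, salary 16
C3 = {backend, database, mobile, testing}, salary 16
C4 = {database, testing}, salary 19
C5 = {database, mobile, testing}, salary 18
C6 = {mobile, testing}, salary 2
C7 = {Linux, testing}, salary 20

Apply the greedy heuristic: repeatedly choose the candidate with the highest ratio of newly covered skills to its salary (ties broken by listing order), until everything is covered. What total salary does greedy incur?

56

Pick 1: C6 adds 2 new (mobile, testing) at salary 2 (ratio 2/2).
Pick 2: C1 adds 3 new (backend, database, cloud) at salary 18 (ratio 3/18).
Pick 3: C2 adds 1 new (Kafka) at salary 16 (ratio 1/16).
Pick 4: C7 adds 1 new (Linux) at salary 20 (ratio 1/20).
Greedy total salary: 2 + 18 + 16 + 20 = 56.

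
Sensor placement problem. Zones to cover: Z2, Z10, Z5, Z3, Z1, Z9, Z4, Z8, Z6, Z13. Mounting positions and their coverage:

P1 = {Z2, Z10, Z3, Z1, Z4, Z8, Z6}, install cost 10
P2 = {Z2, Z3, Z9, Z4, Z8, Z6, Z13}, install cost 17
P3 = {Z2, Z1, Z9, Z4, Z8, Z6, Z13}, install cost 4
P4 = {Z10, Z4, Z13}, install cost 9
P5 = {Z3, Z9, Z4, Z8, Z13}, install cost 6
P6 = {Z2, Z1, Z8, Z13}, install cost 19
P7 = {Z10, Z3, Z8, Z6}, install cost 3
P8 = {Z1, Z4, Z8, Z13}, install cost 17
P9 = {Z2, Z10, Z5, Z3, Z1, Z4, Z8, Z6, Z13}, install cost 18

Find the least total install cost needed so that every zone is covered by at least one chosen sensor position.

22

P3, P9 cover every zone at install cost 4 + 18 = 22.
Any cover uses at least 2 sensor positions; among all covering selections none totals below 22.
Greedy by coverage-per-install cost would pick P3, P7, P9 for 25 — worse than the optimum 22.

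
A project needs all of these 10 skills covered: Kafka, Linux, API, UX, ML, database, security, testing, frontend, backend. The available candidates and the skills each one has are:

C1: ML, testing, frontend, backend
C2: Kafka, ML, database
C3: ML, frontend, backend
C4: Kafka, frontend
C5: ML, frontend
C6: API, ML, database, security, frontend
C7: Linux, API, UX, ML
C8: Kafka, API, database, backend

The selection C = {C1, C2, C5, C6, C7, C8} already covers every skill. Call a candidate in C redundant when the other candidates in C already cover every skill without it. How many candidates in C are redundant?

3

Drop C1: testing uncovered — not redundant.
Drop C2: the rest still cover every skill — redundant.
Drop C5: the rest still cover every skill — redundant.
Drop C6: security uncovered — not redundant.
Drop C7: Linux, UX uncovered — not redundant.
Drop C8: the rest still cover every skill — redundant.
3 redundant: C2, C5, C8.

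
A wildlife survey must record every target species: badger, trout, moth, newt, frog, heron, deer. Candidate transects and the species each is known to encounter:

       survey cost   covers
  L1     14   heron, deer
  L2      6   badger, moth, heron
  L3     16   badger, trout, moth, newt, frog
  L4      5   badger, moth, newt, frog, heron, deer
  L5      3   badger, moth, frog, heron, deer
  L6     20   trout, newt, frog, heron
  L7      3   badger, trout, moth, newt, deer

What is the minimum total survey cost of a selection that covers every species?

L5, L7 cover every species at survey cost 3 + 3 = 6.
Any cover uses at least 2 transects; among all covering selections none totals below 6.

6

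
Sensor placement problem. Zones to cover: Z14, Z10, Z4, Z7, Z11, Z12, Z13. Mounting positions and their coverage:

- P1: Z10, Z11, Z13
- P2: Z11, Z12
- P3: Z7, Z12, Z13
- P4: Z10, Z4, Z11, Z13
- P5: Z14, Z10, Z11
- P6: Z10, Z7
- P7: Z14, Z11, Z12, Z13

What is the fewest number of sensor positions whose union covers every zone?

3

P3, P4, P5 together cover {Z14, Z10, Z4, Z7, Z11, Z12, Z13} — every zone.
No 2 of the 7 sensor positions cover everything (all 21 pairs fall short), so 3 is minimum.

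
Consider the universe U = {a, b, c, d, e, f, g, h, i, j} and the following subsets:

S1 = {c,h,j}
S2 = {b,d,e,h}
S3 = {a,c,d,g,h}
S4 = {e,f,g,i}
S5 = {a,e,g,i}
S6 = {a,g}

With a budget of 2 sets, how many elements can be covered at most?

Choosing S3, S4 covers {a, c, d, e, f, g, h, i} — 8 elements.
No choice of 2 sets does better; here b, j are left uncovered.

8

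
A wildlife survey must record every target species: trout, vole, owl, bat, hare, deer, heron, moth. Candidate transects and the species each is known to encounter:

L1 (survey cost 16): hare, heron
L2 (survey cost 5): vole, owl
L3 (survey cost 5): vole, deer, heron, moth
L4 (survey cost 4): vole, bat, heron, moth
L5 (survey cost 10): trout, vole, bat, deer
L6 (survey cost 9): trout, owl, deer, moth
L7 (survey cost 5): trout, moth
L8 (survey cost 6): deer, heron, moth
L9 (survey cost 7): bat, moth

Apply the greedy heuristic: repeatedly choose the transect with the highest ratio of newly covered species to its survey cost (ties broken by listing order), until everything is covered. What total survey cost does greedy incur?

29

Pick 1: L4 adds 4 new (vole, bat, heron, moth) at survey cost 4 (ratio 4/4).
Pick 2: L6 adds 3 new (trout, owl, deer) at survey cost 9 (ratio 3/9).
Pick 3: L1 adds 1 new (hare) at survey cost 16 (ratio 1/16).
Greedy total survey cost: 4 + 9 + 16 = 29.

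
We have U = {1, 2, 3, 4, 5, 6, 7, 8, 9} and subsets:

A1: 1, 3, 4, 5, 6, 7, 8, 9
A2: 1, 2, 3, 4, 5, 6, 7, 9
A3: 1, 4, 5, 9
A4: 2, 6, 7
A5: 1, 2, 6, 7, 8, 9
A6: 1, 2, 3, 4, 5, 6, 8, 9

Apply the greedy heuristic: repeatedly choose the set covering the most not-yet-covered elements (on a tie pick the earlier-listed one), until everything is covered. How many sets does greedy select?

Pick 1: A1 covers 8 new elements (1, 3, 4, 5, 6, 7, 8, 9).
Pick 2: A2 covers 1 new elements (2).
Greedy uses 2 sets.

2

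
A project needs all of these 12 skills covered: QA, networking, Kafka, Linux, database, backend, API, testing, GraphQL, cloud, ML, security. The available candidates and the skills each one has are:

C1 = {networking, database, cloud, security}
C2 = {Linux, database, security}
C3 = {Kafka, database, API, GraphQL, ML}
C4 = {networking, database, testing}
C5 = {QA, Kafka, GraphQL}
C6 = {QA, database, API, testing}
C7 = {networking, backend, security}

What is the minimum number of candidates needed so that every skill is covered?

5

C1, C2, C3, C6, C7 together cover {QA, networking, Kafka, Linux, database, backend, API, testing, GraphQL, cloud, ML, security} — every skill.
No 4 of the 7 candidates cover everything (all 35 size-4 selections fall short), so 5 is minimum.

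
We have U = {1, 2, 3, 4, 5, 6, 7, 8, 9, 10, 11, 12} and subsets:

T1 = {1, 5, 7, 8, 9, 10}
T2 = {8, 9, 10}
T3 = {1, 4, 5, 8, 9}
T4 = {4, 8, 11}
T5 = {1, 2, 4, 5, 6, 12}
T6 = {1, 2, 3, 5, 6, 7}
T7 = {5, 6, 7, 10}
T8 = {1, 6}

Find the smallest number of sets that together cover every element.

4

T1, T4, T5, T6 together cover {1, 2, 3, 4, 5, 6, 7, 8, 9, 10, 11, 12} — every element.
No 3 of the 8 sets cover everything (all 56 triples fall short), so 4 is minimum.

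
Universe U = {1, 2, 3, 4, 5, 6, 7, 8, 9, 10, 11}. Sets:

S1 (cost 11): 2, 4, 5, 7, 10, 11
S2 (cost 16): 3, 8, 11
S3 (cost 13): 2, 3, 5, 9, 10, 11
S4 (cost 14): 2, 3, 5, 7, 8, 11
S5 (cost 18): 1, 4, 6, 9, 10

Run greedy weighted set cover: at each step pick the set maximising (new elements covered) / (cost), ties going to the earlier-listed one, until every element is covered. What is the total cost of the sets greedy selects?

Pick 1: S1 adds 6 new (2, 4, 5, 7, 10, 11) at cost 11 (ratio 6/11).
Pick 2: S5 adds 3 new (1, 6, 9) at cost 18 (ratio 3/18).
Pick 3: S4 adds 2 new (3, 8) at cost 14 (ratio 2/14).
Greedy total cost: 11 + 18 + 14 = 43. (The true optimum is 32, so greedy overshoots here.)

43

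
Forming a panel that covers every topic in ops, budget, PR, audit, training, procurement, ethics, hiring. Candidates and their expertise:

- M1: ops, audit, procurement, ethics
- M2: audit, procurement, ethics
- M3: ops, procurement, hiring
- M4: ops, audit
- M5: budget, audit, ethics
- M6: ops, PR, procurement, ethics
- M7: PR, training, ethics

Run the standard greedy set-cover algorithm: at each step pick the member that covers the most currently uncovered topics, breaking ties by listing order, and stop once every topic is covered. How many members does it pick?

Pick 1: M1 covers 4 new topics (ops, audit, procurement, ethics).
Pick 2: M7 covers 2 new topics (PR, training).
Pick 3: M3 covers 1 new topics (hiring).
Pick 4: M5 covers 1 new topics (budget).
Greedy uses 4 members. (The true minimum is 3.)

4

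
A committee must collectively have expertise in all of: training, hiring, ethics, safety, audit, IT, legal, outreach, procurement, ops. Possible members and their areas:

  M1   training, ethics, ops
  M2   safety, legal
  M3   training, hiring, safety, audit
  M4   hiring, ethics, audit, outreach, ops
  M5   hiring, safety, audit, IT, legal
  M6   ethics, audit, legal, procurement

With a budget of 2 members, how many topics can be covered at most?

8

Choosing M1, M5 covers {training, hiring, ethics, safety, audit, IT, legal, ops} — 8 topics.
No choice of 2 members does better; here outreach, procurement are left uncovered.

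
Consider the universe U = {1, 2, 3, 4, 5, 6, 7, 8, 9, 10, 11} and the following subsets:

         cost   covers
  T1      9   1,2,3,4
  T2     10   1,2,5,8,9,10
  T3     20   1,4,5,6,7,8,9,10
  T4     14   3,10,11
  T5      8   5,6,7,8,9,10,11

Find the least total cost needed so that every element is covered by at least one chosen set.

T1, T5 cover every element at cost 9 + 8 = 17.
Any cover uses at least 2 sets; among all covering selections none totals below 17.

17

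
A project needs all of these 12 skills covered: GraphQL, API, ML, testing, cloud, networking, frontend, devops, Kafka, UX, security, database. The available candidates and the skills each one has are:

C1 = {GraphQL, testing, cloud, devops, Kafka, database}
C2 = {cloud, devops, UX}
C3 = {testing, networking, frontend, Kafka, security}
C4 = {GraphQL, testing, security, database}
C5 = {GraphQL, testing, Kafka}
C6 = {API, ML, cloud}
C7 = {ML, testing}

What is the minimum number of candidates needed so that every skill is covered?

C1, C2, C3, C6 together cover {GraphQL, API, ML, testing, cloud, networking, frontend, devops, Kafka, UX, security, database} — every skill.
No 3 of the 7 candidates cover everything (all 35 triples fall short), so 4 is minimum.

4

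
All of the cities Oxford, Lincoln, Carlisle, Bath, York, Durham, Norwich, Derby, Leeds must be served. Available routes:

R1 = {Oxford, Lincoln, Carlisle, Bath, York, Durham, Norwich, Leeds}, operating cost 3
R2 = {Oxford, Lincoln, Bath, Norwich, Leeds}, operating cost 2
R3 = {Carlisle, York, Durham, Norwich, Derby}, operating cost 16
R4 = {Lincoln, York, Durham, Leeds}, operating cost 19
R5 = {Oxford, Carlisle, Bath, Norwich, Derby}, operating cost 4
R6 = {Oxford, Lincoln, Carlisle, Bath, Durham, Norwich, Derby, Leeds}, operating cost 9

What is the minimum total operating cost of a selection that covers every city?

7

R1, R5 cover every city at operating cost 3 + 4 = 7.
Any cover uses at least 2 routes; among all covering selections none totals below 7.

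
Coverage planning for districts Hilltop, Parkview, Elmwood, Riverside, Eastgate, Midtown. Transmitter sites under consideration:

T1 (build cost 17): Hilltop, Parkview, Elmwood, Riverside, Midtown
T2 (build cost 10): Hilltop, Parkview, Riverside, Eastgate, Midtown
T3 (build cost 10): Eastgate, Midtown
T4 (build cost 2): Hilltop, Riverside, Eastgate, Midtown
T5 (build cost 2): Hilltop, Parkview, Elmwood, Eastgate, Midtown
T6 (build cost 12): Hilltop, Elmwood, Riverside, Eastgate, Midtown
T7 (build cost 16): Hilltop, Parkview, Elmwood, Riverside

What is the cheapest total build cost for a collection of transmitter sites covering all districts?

4

T4, T5 cover every district at build cost 2 + 2 = 4.
Any cover uses at least 2 transmitter sites; among all covering selections none totals below 4.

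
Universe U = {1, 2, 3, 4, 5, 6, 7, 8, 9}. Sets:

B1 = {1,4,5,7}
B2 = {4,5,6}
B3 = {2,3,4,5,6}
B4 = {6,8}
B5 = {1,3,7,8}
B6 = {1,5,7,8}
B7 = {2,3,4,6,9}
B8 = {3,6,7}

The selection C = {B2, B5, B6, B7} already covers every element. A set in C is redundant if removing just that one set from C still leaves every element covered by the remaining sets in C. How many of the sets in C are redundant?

3

Drop B2: the rest still cover every element — redundant.
Drop B5: the rest still cover every element — redundant.
Drop B6: the rest still cover every element — redundant.
Drop B7: 2, 9 uncovered — not redundant.
3 redundant: B2, B5, B6.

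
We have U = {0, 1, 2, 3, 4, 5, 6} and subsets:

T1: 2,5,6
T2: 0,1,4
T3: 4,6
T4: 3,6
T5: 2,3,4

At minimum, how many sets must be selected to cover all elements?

3

T1, T2, T4 together cover {0, 1, 2, 3, 4, 5, 6} — every element.
No 2 of the 5 sets cover everything (all 10 pairs fall short), so 3 is minimum.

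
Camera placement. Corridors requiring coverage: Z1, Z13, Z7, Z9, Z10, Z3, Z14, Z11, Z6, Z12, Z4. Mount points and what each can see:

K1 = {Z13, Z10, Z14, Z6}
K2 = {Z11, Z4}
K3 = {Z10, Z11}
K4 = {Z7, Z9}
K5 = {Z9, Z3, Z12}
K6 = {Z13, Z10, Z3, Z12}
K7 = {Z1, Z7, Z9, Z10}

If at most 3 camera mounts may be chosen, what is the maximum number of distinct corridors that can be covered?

9

Choosing K1, K2, K5 covers {Z13, Z9, Z10, Z3, Z14, Z11, Z6, Z12, Z4} — 9 corridors.
No choice of 3 camera mounts does better; here Z1, Z7 are left uncovered.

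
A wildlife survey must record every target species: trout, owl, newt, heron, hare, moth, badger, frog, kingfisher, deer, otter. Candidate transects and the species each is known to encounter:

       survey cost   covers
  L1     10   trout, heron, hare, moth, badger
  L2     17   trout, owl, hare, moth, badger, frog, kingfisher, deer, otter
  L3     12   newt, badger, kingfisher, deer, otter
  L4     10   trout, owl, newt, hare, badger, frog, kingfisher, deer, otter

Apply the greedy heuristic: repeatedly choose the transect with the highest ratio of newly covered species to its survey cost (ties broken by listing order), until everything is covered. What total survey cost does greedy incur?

20

Pick 1: L4 adds 9 new (trout, owl, newt, hare, badger, frog, kingfisher, deer, otter) at survey cost 10 (ratio 9/10).
Pick 2: L1 adds 2 new (heron, moth) at survey cost 10 (ratio 2/10).
Greedy total survey cost: 10 + 10 = 20.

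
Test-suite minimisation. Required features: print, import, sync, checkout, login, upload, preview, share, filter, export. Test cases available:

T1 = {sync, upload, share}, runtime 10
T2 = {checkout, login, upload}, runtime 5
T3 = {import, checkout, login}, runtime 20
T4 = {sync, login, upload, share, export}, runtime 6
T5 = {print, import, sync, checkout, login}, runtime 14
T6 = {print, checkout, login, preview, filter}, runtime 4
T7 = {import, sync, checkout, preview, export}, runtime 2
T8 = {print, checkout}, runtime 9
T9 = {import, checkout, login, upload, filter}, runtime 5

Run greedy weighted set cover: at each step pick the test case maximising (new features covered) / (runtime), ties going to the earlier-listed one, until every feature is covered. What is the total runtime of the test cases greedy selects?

12

Pick 1: T7 adds 5 new (import, sync, checkout, preview, export) at runtime 2 (ratio 5/2).
Pick 2: T6 adds 3 new (print, login, filter) at runtime 4 (ratio 3/4).
Pick 3: T4 adds 2 new (upload, share) at runtime 6 (ratio 2/6).
Greedy total runtime: 2 + 4 + 6 = 12.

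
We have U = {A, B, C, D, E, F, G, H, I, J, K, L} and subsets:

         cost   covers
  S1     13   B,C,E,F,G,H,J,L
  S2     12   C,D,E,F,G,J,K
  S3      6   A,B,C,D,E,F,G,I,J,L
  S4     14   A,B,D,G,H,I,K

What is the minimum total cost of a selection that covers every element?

20

S3, S4 cover every element at cost 6 + 14 = 20.
Any cover uses at least 2 sets; among all covering selections none totals below 20.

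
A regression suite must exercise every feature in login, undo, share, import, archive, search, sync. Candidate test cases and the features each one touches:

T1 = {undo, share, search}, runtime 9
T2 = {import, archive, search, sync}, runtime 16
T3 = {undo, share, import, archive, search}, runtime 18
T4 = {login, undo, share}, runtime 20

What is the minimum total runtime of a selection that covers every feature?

36

T2, T4 cover every feature at runtime 16 + 20 = 36.
Any cover uses at least 2 test cases; among all covering selections none totals below 36.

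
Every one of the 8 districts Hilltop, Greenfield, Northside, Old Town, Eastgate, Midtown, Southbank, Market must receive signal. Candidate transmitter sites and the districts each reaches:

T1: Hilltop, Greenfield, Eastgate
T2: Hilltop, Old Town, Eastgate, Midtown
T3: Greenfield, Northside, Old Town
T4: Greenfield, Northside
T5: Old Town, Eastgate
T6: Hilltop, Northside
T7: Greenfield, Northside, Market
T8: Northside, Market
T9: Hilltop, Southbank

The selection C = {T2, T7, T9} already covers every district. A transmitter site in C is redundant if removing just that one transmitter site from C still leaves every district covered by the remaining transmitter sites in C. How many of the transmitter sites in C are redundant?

0

Drop T2: Old Town, Eastgate, Midtown uncovered — not redundant.
Drop T7: Greenfield, Northside, Market uncovered — not redundant.
Drop T9: Southbank uncovered — not redundant.
None of the transmitter sites in C is redundant.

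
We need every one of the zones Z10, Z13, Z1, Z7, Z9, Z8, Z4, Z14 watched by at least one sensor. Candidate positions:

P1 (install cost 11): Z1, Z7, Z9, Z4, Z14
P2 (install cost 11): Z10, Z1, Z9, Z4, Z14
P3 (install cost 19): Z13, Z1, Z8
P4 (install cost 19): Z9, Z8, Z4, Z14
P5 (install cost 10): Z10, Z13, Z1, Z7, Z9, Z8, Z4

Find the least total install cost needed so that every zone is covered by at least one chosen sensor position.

21

P1, P5 cover every zone at install cost 11 + 10 = 21.
Any cover uses at least 2 sensor positions; among all covering selections none totals below 21.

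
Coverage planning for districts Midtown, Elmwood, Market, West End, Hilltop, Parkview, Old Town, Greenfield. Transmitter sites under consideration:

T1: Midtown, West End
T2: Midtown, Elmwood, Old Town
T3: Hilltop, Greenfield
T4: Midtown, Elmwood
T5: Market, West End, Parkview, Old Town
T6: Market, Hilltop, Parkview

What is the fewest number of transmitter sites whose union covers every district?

3

T2, T3, T5 together cover {Midtown, Elmwood, Market, West End, Hilltop, Parkview, Old Town, Greenfield} — every district.
No 2 of the 6 transmitter sites cover everything (all 15 pairs fall short), so 3 is minimum.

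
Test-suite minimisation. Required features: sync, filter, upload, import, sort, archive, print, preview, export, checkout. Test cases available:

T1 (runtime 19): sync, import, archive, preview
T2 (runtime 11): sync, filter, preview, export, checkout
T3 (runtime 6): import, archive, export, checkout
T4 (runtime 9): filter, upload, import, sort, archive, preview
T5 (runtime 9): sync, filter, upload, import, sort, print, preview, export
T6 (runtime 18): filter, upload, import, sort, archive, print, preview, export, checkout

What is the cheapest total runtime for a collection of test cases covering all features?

15

T3, T5 cover every feature at runtime 6 + 9 = 15.
Any cover uses at least 2 test cases; among all covering selections none totals below 15.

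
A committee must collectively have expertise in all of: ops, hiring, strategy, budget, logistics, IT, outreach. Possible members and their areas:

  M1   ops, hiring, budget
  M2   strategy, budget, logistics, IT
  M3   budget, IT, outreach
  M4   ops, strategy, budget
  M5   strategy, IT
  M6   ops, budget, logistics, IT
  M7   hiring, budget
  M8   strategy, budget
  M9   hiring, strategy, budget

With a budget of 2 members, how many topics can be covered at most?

Choosing M1, M2 covers {ops, hiring, strategy, budget, logistics, IT} — 6 topics.
No choice of 2 members does better; here outreach is left uncovered.

6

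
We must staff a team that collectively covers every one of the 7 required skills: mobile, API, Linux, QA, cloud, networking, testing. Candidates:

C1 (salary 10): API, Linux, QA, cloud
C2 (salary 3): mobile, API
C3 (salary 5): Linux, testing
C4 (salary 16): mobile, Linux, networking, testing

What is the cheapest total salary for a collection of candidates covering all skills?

26

C1, C4 cover every skill at salary 10 + 16 = 26.
Any cover uses at least 2 candidates; among all covering selections none totals below 26.
Greedy by coverage-per-salary would pick C2, C3, C1, C4 for 34 — worse than the optimum 26.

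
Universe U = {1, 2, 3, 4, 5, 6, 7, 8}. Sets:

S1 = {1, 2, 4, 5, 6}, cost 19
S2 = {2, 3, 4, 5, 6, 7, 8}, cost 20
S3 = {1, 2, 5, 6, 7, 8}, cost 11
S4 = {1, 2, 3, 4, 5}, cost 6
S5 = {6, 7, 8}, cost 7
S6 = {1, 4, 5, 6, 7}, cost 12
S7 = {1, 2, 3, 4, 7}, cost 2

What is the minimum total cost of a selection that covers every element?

13

S3, S7 cover every element at cost 11 + 2 = 13.
Any cover uses at least 2 sets; among all covering selections none totals below 13.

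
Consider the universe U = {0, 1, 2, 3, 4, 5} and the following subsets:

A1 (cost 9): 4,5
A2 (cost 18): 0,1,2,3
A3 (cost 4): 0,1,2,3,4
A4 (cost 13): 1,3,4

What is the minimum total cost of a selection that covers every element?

13

A1, A3 cover every element at cost 9 + 4 = 13.
Any cover uses at least 2 sets; among all covering selections none totals below 13.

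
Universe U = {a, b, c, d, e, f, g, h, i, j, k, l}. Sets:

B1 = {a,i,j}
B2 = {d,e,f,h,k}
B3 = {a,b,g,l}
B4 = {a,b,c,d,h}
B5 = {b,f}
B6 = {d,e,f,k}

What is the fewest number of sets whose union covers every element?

B1, B2, B3, B4 together cover {a, b, c, d, e, f, g, h, i, j, k, l} — every element.
No 3 of the 6 sets cover everything (all 20 triples fall short), so 4 is minimum.

4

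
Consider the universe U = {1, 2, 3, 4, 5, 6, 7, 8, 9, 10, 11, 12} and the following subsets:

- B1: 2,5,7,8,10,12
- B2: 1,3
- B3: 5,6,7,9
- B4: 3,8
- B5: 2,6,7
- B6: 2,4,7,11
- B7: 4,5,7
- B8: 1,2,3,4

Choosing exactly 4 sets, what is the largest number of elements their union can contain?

Choosing B1, B2, B3, B6 covers {1, 2, 3, 4, 5, 6, 7, 8, 9, 10, 11, 12} — 12 elements.
That is all 12 elements.

12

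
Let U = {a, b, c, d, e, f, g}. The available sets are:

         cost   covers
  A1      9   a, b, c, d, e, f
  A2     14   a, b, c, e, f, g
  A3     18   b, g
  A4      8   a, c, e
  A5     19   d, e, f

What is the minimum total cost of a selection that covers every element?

23

A1, A2 cover every element at cost 9 + 14 = 23.
Any cover uses at least 2 sets; among all covering selections none totals below 23.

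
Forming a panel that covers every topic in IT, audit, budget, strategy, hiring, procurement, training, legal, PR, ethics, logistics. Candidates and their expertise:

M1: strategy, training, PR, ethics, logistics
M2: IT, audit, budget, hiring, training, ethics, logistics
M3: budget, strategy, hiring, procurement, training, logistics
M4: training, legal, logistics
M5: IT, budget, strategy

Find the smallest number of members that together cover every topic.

M1, M2, M3, M4 together cover {IT, audit, budget, strategy, hiring, procurement, training, legal, PR, ethics, logistics} — every topic.
No 3 of the 5 members cover everything (all 10 triples fall short), so 4 is minimum.

4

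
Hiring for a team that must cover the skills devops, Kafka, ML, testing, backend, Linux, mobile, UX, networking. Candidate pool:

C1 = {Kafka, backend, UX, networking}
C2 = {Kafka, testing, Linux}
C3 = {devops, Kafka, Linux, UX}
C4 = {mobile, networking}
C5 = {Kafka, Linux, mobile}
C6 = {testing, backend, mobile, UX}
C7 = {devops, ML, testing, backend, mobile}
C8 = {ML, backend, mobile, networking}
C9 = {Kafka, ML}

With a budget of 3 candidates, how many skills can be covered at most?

Choosing C1, C2, C7 covers {devops, Kafka, ML, testing, backend, Linux, mobile, UX, networking} — 9 skills.
That is all 9 skills.

9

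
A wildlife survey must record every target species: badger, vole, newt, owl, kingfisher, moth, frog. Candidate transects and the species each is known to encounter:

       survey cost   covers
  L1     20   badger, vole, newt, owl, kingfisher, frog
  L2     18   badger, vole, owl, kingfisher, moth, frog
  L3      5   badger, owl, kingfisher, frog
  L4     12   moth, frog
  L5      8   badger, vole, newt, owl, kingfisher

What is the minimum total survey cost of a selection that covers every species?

20

L4, L5 cover every species at survey cost 12 + 8 = 20.
Any cover uses at least 2 transects; among all covering selections none totals below 20.
Greedy by coverage-per-survey cost would pick L3, L5, L4 for 25 — worse than the optimum 20.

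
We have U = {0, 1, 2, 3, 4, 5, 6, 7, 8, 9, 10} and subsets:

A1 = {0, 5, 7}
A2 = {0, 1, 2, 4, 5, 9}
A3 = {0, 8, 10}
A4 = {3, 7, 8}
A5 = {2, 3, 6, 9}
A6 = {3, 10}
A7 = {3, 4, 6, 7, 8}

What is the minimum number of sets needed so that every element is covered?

A2, A3, A7 together cover {0, 1, 2, 3, 4, 5, 6, 7, 8, 9, 10} — every element.
No 2 of the 7 sets cover everything (all 21 pairs fall short), so 3 is minimum.

3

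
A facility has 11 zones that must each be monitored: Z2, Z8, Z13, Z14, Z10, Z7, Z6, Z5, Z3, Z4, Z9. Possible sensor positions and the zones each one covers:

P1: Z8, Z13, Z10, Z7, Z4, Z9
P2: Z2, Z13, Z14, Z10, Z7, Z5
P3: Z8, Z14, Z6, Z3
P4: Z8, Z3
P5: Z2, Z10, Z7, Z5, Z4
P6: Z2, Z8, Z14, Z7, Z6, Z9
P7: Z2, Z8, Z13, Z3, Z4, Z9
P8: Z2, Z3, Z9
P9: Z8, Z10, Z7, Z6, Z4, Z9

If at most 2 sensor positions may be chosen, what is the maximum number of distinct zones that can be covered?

Choosing P2, P7 covers {Z2, Z8, Z13, Z14, Z10, Z7, Z5, Z3, Z4, Z9} — 10 zones.
No choice of 2 sensor positions does better; here Z6 is left uncovered.

10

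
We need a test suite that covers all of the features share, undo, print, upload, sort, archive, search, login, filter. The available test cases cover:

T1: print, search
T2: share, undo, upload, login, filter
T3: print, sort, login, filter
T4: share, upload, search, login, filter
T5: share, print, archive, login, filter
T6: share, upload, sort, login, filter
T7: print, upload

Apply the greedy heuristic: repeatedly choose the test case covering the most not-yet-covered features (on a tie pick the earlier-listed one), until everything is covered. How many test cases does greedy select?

4

Pick 1: T2 covers 5 new features (share, undo, upload, login, filter).
Pick 2: T1 covers 2 new features (print, search).
Pick 3: T3 covers 1 new features (sort).
Pick 4: T5 covers 1 new features (archive).
Greedy uses 4 test cases.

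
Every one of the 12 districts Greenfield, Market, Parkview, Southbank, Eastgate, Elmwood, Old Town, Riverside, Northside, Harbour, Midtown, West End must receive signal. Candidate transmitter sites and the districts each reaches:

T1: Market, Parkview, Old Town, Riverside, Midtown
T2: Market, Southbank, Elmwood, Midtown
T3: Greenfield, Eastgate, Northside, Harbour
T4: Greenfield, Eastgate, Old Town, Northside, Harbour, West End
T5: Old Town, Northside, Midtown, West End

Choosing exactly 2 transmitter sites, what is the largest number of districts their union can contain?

Choosing T1, T4 covers {Greenfield, Market, Parkview, Eastgate, Old Town, Riverside, Northside, Harbour, Midtown, West End} — 10 districts.
No choice of 2 transmitter sites does better; here Southbank, Elmwood are left uncovered.

10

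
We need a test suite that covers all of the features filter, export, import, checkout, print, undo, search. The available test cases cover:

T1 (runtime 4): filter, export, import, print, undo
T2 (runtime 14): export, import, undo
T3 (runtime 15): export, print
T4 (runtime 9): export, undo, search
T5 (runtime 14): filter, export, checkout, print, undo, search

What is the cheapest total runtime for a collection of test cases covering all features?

18

T1, T5 cover every feature at runtime 4 + 14 = 18.
Any cover uses at least 2 test cases; among all covering selections none totals below 18.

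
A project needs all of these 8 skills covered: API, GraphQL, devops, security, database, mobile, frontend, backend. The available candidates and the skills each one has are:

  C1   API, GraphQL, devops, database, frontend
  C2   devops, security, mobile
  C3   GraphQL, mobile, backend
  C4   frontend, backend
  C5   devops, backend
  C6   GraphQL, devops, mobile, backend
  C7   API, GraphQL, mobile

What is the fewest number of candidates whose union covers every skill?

3

C1, C2, C3 together cover {API, GraphQL, devops, security, database, mobile, frontend, backend} — every skill.
No 2 of the 7 candidates cover everything (all 21 pairs fall short), so 3 is minimum.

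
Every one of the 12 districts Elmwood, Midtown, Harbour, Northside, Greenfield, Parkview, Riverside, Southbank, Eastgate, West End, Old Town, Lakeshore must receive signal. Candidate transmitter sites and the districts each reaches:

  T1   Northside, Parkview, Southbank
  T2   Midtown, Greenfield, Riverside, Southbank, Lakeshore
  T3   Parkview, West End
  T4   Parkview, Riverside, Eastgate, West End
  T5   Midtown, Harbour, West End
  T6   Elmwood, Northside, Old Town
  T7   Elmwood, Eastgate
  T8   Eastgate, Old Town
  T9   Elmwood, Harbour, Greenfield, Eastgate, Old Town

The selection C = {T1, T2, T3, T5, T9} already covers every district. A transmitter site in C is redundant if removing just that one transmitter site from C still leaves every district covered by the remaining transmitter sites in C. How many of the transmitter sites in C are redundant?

2

Drop T1: Northside uncovered — not redundant.
Drop T2: Riverside, Lakeshore uncovered — not redundant.
Drop T3: the rest still cover every district — redundant.
Drop T5: the rest still cover every district — redundant.
Drop T9: Elmwood, Eastgate, Old Town uncovered — not redundant.
2 redundant: T3, T5.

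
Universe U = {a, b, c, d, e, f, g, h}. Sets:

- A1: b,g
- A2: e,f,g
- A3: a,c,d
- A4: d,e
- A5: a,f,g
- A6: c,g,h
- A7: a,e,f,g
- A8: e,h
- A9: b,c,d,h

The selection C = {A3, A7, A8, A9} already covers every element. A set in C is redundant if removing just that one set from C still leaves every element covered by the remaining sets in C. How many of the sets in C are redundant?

Drop A3: the rest still cover every element — redundant.
Drop A7: f, g uncovered — not redundant.
Drop A8: the rest still cover every element — redundant.
Drop A9: b uncovered — not redundant.
2 redundant: A3, A8.

2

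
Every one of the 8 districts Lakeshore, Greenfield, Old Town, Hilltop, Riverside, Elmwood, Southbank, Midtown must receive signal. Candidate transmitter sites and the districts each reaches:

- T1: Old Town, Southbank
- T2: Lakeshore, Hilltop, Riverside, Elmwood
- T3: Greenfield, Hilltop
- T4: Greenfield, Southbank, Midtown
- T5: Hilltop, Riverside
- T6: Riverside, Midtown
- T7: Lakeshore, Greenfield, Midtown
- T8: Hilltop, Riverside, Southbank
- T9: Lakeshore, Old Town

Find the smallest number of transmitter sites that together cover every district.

T1, T2, T4 together cover {Lakeshore, Greenfield, Old Town, Hilltop, Riverside, Elmwood, Southbank, Midtown} — every district.
No 2 of the 9 transmitter sites cover everything (all 36 pairs fall short), so 3 is minimum.

3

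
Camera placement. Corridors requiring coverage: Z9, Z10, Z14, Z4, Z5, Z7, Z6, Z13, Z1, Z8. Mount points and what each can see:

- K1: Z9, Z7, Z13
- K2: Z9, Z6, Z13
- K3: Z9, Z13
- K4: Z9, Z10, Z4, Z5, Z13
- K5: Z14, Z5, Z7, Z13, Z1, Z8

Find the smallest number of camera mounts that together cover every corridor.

3

K2, K4, K5 together cover {Z9, Z10, Z14, Z4, Z5, Z7, Z6, Z13, Z1, Z8} — every corridor.
No 2 of the 5 camera mounts cover everything (all 10 pairs fall short), so 3 is minimum.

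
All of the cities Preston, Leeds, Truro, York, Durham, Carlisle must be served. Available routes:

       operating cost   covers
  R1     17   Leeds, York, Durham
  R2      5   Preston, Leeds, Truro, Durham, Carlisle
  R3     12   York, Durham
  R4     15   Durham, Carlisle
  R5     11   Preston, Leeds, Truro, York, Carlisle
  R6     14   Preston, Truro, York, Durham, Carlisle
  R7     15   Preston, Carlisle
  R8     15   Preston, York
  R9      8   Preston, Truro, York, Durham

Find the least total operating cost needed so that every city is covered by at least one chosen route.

R2, R9 cover every city at operating cost 5 + 8 = 13.
Any cover uses at least 2 routes; among all covering selections none totals below 13.

13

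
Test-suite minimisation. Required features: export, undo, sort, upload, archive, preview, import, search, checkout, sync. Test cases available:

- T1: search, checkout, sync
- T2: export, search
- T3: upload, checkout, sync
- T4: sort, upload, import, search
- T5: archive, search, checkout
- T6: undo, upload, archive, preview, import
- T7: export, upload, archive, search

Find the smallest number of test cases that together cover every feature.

4

T1, T2, T4, T6 together cover {export, undo, sort, upload, archive, preview, import, search, checkout, sync} — every feature.
No 3 of the 7 test cases cover everything (all 35 triples fall short), so 4 is minimum.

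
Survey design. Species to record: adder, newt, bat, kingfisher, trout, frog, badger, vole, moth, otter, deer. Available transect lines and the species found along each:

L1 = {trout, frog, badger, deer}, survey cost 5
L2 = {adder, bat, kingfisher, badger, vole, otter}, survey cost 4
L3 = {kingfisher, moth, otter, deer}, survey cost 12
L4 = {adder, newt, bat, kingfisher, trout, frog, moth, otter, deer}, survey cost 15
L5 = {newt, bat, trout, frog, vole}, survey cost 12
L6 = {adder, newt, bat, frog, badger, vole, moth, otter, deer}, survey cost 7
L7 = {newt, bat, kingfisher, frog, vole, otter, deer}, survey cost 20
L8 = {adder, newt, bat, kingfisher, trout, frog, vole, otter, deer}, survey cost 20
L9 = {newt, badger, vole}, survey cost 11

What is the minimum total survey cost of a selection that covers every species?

16

L1, L2, L6 cover every species at survey cost 5 + 4 + 7 = 16.
Any cover uses at least 2 transects; among all covering selections none totals below 16.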